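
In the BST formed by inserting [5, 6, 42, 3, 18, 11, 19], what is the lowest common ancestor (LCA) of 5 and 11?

Tree insertion order: [5, 6, 42, 3, 18, 11, 19]
Tree (level-order array): [5, 3, 6, None, None, None, 42, 18, None, 11, 19]
In a BST, the LCA of p=5, q=11 is the first node v on the
root-to-leaf path with p <= v <= q (go left if both < v, right if both > v).
Walk from root:
  at 5: 5 <= 5 <= 11, this is the LCA
LCA = 5


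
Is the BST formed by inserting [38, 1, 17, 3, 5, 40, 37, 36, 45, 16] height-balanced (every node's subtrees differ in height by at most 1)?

Tree (level-order array): [38, 1, 40, None, 17, None, 45, 3, 37, None, None, None, 5, 36, None, None, 16]
Definition: a tree is height-balanced if, at every node, |h(left) - h(right)| <= 1 (empty subtree has height -1).
Bottom-up per-node check:
  node 16: h_left=-1, h_right=-1, diff=0 [OK], height=0
  node 5: h_left=-1, h_right=0, diff=1 [OK], height=1
  node 3: h_left=-1, h_right=1, diff=2 [FAIL (|-1-1|=2 > 1)], height=2
  node 36: h_left=-1, h_right=-1, diff=0 [OK], height=0
  node 37: h_left=0, h_right=-1, diff=1 [OK], height=1
  node 17: h_left=2, h_right=1, diff=1 [OK], height=3
  node 1: h_left=-1, h_right=3, diff=4 [FAIL (|-1-3|=4 > 1)], height=4
  node 45: h_left=-1, h_right=-1, diff=0 [OK], height=0
  node 40: h_left=-1, h_right=0, diff=1 [OK], height=1
  node 38: h_left=4, h_right=1, diff=3 [FAIL (|4-1|=3 > 1)], height=5
Node 3 violates the condition: |-1 - 1| = 2 > 1.
Result: Not balanced


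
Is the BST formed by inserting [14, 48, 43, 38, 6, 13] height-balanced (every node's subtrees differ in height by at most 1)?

Tree (level-order array): [14, 6, 48, None, 13, 43, None, None, None, 38]
Definition: a tree is height-balanced if, at every node, |h(left) - h(right)| <= 1 (empty subtree has height -1).
Bottom-up per-node check:
  node 13: h_left=-1, h_right=-1, diff=0 [OK], height=0
  node 6: h_left=-1, h_right=0, diff=1 [OK], height=1
  node 38: h_left=-1, h_right=-1, diff=0 [OK], height=0
  node 43: h_left=0, h_right=-1, diff=1 [OK], height=1
  node 48: h_left=1, h_right=-1, diff=2 [FAIL (|1--1|=2 > 1)], height=2
  node 14: h_left=1, h_right=2, diff=1 [OK], height=3
Node 48 violates the condition: |1 - -1| = 2 > 1.
Result: Not balanced


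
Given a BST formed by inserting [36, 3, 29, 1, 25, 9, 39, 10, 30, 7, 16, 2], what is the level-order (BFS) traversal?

Tree insertion order: [36, 3, 29, 1, 25, 9, 39, 10, 30, 7, 16, 2]
Tree (level-order array): [36, 3, 39, 1, 29, None, None, None, 2, 25, 30, None, None, 9, None, None, None, 7, 10, None, None, None, 16]
BFS from the root, enqueuing left then right child of each popped node:
  queue [36] -> pop 36, enqueue [3, 39], visited so far: [36]
  queue [3, 39] -> pop 3, enqueue [1, 29], visited so far: [36, 3]
  queue [39, 1, 29] -> pop 39, enqueue [none], visited so far: [36, 3, 39]
  queue [1, 29] -> pop 1, enqueue [2], visited so far: [36, 3, 39, 1]
  queue [29, 2] -> pop 29, enqueue [25, 30], visited so far: [36, 3, 39, 1, 29]
  queue [2, 25, 30] -> pop 2, enqueue [none], visited so far: [36, 3, 39, 1, 29, 2]
  queue [25, 30] -> pop 25, enqueue [9], visited so far: [36, 3, 39, 1, 29, 2, 25]
  queue [30, 9] -> pop 30, enqueue [none], visited so far: [36, 3, 39, 1, 29, 2, 25, 30]
  queue [9] -> pop 9, enqueue [7, 10], visited so far: [36, 3, 39, 1, 29, 2, 25, 30, 9]
  queue [7, 10] -> pop 7, enqueue [none], visited so far: [36, 3, 39, 1, 29, 2, 25, 30, 9, 7]
  queue [10] -> pop 10, enqueue [16], visited so far: [36, 3, 39, 1, 29, 2, 25, 30, 9, 7, 10]
  queue [16] -> pop 16, enqueue [none], visited so far: [36, 3, 39, 1, 29, 2, 25, 30, 9, 7, 10, 16]
Result: [36, 3, 39, 1, 29, 2, 25, 30, 9, 7, 10, 16]


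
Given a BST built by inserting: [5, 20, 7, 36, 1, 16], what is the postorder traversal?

Tree insertion order: [5, 20, 7, 36, 1, 16]
Tree (level-order array): [5, 1, 20, None, None, 7, 36, None, 16]
Postorder traversal: [1, 16, 7, 36, 20, 5]


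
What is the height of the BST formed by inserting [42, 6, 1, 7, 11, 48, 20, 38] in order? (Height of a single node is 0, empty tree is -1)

Insertion order: [42, 6, 1, 7, 11, 48, 20, 38]
Tree (level-order array): [42, 6, 48, 1, 7, None, None, None, None, None, 11, None, 20, None, 38]
Compute height bottom-up (empty subtree = -1):
  height(1) = 1 + max(-1, -1) = 0
  height(38) = 1 + max(-1, -1) = 0
  height(20) = 1 + max(-1, 0) = 1
  height(11) = 1 + max(-1, 1) = 2
  height(7) = 1 + max(-1, 2) = 3
  height(6) = 1 + max(0, 3) = 4
  height(48) = 1 + max(-1, -1) = 0
  height(42) = 1 + max(4, 0) = 5
Height = 5


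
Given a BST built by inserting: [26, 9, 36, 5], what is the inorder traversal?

Tree insertion order: [26, 9, 36, 5]
Tree (level-order array): [26, 9, 36, 5]
Inorder traversal: [5, 9, 26, 36]


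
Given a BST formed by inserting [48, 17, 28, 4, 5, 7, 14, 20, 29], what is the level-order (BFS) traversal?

Tree insertion order: [48, 17, 28, 4, 5, 7, 14, 20, 29]
Tree (level-order array): [48, 17, None, 4, 28, None, 5, 20, 29, None, 7, None, None, None, None, None, 14]
BFS from the root, enqueuing left then right child of each popped node:
  queue [48] -> pop 48, enqueue [17], visited so far: [48]
  queue [17] -> pop 17, enqueue [4, 28], visited so far: [48, 17]
  queue [4, 28] -> pop 4, enqueue [5], visited so far: [48, 17, 4]
  queue [28, 5] -> pop 28, enqueue [20, 29], visited so far: [48, 17, 4, 28]
  queue [5, 20, 29] -> pop 5, enqueue [7], visited so far: [48, 17, 4, 28, 5]
  queue [20, 29, 7] -> pop 20, enqueue [none], visited so far: [48, 17, 4, 28, 5, 20]
  queue [29, 7] -> pop 29, enqueue [none], visited so far: [48, 17, 4, 28, 5, 20, 29]
  queue [7] -> pop 7, enqueue [14], visited so far: [48, 17, 4, 28, 5, 20, 29, 7]
  queue [14] -> pop 14, enqueue [none], visited so far: [48, 17, 4, 28, 5, 20, 29, 7, 14]
Result: [48, 17, 4, 28, 5, 20, 29, 7, 14]


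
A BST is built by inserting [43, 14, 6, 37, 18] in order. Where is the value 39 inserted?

Starting tree (level order): [43, 14, None, 6, 37, None, None, 18]
Insertion path: 43 -> 14 -> 37
Result: insert 39 as right child of 37
Final tree (level order): [43, 14, None, 6, 37, None, None, 18, 39]


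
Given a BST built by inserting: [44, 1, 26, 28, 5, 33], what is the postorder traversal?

Tree insertion order: [44, 1, 26, 28, 5, 33]
Tree (level-order array): [44, 1, None, None, 26, 5, 28, None, None, None, 33]
Postorder traversal: [5, 33, 28, 26, 1, 44]


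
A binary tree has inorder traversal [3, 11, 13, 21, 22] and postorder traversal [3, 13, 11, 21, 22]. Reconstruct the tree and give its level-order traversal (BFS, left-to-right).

Inorder:   [3, 11, 13, 21, 22]
Postorder: [3, 13, 11, 21, 22]
Algorithm: postorder visits root last, so walk postorder right-to-left;
each value is the root of the current inorder slice — split it at that
value, recurse on the right subtree first, then the left.
Recursive splits:
  root=22; inorder splits into left=[3, 11, 13, 21], right=[]
  root=21; inorder splits into left=[3, 11, 13], right=[]
  root=11; inorder splits into left=[3], right=[13]
  root=13; inorder splits into left=[], right=[]
  root=3; inorder splits into left=[], right=[]
Reconstructed level-order: [22, 21, 11, 3, 13]


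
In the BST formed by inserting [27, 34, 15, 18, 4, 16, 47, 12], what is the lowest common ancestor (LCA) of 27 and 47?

Tree insertion order: [27, 34, 15, 18, 4, 16, 47, 12]
Tree (level-order array): [27, 15, 34, 4, 18, None, 47, None, 12, 16]
In a BST, the LCA of p=27, q=47 is the first node v on the
root-to-leaf path with p <= v <= q (go left if both < v, right if both > v).
Walk from root:
  at 27: 27 <= 27 <= 47, this is the LCA
LCA = 27


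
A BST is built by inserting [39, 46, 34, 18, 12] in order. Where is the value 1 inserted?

Starting tree (level order): [39, 34, 46, 18, None, None, None, 12]
Insertion path: 39 -> 34 -> 18 -> 12
Result: insert 1 as left child of 12
Final tree (level order): [39, 34, 46, 18, None, None, None, 12, None, 1]


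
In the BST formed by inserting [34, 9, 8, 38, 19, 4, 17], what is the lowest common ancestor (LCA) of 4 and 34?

Tree insertion order: [34, 9, 8, 38, 19, 4, 17]
Tree (level-order array): [34, 9, 38, 8, 19, None, None, 4, None, 17]
In a BST, the LCA of p=4, q=34 is the first node v on the
root-to-leaf path with p <= v <= q (go left if both < v, right if both > v).
Walk from root:
  at 34: 4 <= 34 <= 34, this is the LCA
LCA = 34


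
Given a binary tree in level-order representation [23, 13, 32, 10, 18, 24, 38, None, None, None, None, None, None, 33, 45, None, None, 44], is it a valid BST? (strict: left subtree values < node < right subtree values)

Level-order array: [23, 13, 32, 10, 18, 24, 38, None, None, None, None, None, None, 33, 45, None, None, 44]
Validate using subtree bounds (lo, hi): at each node, require lo < value < hi,
then recurse left with hi=value and right with lo=value.
Preorder trace (stopping at first violation):
  at node 23 with bounds (-inf, +inf): OK
  at node 13 with bounds (-inf, 23): OK
  at node 10 with bounds (-inf, 13): OK
  at node 18 with bounds (13, 23): OK
  at node 32 with bounds (23, +inf): OK
  at node 24 with bounds (23, 32): OK
  at node 38 with bounds (32, +inf): OK
  at node 33 with bounds (32, 38): OK
  at node 45 with bounds (38, +inf): OK
  at node 44 with bounds (38, 45): OK
No violation found at any node.
Result: Valid BST


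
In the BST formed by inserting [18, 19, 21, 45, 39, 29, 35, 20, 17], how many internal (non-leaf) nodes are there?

Tree built from: [18, 19, 21, 45, 39, 29, 35, 20, 17]
Tree (level-order array): [18, 17, 19, None, None, None, 21, 20, 45, None, None, 39, None, 29, None, None, 35]
Rule: An internal node has at least one child.
Per-node child counts:
  node 18: 2 child(ren)
  node 17: 0 child(ren)
  node 19: 1 child(ren)
  node 21: 2 child(ren)
  node 20: 0 child(ren)
  node 45: 1 child(ren)
  node 39: 1 child(ren)
  node 29: 1 child(ren)
  node 35: 0 child(ren)
Matching nodes: [18, 19, 21, 45, 39, 29]
Count of internal (non-leaf) nodes: 6


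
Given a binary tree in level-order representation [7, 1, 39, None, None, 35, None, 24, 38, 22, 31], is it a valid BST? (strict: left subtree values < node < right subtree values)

Level-order array: [7, 1, 39, None, None, 35, None, 24, 38, 22, 31]
Validate using subtree bounds (lo, hi): at each node, require lo < value < hi,
then recurse left with hi=value and right with lo=value.
Preorder trace (stopping at first violation):
  at node 7 with bounds (-inf, +inf): OK
  at node 1 with bounds (-inf, 7): OK
  at node 39 with bounds (7, +inf): OK
  at node 35 with bounds (7, 39): OK
  at node 24 with bounds (7, 35): OK
  at node 22 with bounds (7, 24): OK
  at node 31 with bounds (24, 35): OK
  at node 38 with bounds (35, 39): OK
No violation found at any node.
Result: Valid BST


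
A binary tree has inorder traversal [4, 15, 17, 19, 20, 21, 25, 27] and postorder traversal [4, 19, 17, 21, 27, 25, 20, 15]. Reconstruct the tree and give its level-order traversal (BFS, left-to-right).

Inorder:   [4, 15, 17, 19, 20, 21, 25, 27]
Postorder: [4, 19, 17, 21, 27, 25, 20, 15]
Algorithm: postorder visits root last, so walk postorder right-to-left;
each value is the root of the current inorder slice — split it at that
value, recurse on the right subtree first, then the left.
Recursive splits:
  root=15; inorder splits into left=[4], right=[17, 19, 20, 21, 25, 27]
  root=20; inorder splits into left=[17, 19], right=[21, 25, 27]
  root=25; inorder splits into left=[21], right=[27]
  root=27; inorder splits into left=[], right=[]
  root=21; inorder splits into left=[], right=[]
  root=17; inorder splits into left=[], right=[19]
  root=19; inorder splits into left=[], right=[]
  root=4; inorder splits into left=[], right=[]
Reconstructed level-order: [15, 4, 20, 17, 25, 19, 21, 27]


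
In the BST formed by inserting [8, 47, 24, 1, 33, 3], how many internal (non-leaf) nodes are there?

Tree built from: [8, 47, 24, 1, 33, 3]
Tree (level-order array): [8, 1, 47, None, 3, 24, None, None, None, None, 33]
Rule: An internal node has at least one child.
Per-node child counts:
  node 8: 2 child(ren)
  node 1: 1 child(ren)
  node 3: 0 child(ren)
  node 47: 1 child(ren)
  node 24: 1 child(ren)
  node 33: 0 child(ren)
Matching nodes: [8, 1, 47, 24]
Count of internal (non-leaf) nodes: 4


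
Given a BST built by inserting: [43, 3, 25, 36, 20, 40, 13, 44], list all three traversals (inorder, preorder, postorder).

Tree insertion order: [43, 3, 25, 36, 20, 40, 13, 44]
Tree (level-order array): [43, 3, 44, None, 25, None, None, 20, 36, 13, None, None, 40]
Inorder (L, root, R): [3, 13, 20, 25, 36, 40, 43, 44]
Preorder (root, L, R): [43, 3, 25, 20, 13, 36, 40, 44]
Postorder (L, R, root): [13, 20, 40, 36, 25, 3, 44, 43]


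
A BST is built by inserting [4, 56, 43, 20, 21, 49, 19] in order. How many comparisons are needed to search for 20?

Search path for 20: 4 -> 56 -> 43 -> 20
Found: True
Comparisons: 4


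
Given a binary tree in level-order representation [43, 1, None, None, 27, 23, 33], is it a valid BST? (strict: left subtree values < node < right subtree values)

Level-order array: [43, 1, None, None, 27, 23, 33]
Validate using subtree bounds (lo, hi): at each node, require lo < value < hi,
then recurse left with hi=value and right with lo=value.
Preorder trace (stopping at first violation):
  at node 43 with bounds (-inf, +inf): OK
  at node 1 with bounds (-inf, 43): OK
  at node 27 with bounds (1, 43): OK
  at node 23 with bounds (1, 27): OK
  at node 33 with bounds (27, 43): OK
No violation found at any node.
Result: Valid BST


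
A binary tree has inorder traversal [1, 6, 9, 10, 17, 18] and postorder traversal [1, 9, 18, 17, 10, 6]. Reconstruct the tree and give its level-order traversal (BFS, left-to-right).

Inorder:   [1, 6, 9, 10, 17, 18]
Postorder: [1, 9, 18, 17, 10, 6]
Algorithm: postorder visits root last, so walk postorder right-to-left;
each value is the root of the current inorder slice — split it at that
value, recurse on the right subtree first, then the left.
Recursive splits:
  root=6; inorder splits into left=[1], right=[9, 10, 17, 18]
  root=10; inorder splits into left=[9], right=[17, 18]
  root=17; inorder splits into left=[], right=[18]
  root=18; inorder splits into left=[], right=[]
  root=9; inorder splits into left=[], right=[]
  root=1; inorder splits into left=[], right=[]
Reconstructed level-order: [6, 1, 10, 9, 17, 18]


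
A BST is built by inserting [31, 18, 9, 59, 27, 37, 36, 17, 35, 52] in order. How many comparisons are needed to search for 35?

Search path for 35: 31 -> 59 -> 37 -> 36 -> 35
Found: True
Comparisons: 5


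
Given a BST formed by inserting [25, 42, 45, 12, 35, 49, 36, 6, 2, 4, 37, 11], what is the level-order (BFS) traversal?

Tree insertion order: [25, 42, 45, 12, 35, 49, 36, 6, 2, 4, 37, 11]
Tree (level-order array): [25, 12, 42, 6, None, 35, 45, 2, 11, None, 36, None, 49, None, 4, None, None, None, 37]
BFS from the root, enqueuing left then right child of each popped node:
  queue [25] -> pop 25, enqueue [12, 42], visited so far: [25]
  queue [12, 42] -> pop 12, enqueue [6], visited so far: [25, 12]
  queue [42, 6] -> pop 42, enqueue [35, 45], visited so far: [25, 12, 42]
  queue [6, 35, 45] -> pop 6, enqueue [2, 11], visited so far: [25, 12, 42, 6]
  queue [35, 45, 2, 11] -> pop 35, enqueue [36], visited so far: [25, 12, 42, 6, 35]
  queue [45, 2, 11, 36] -> pop 45, enqueue [49], visited so far: [25, 12, 42, 6, 35, 45]
  queue [2, 11, 36, 49] -> pop 2, enqueue [4], visited so far: [25, 12, 42, 6, 35, 45, 2]
  queue [11, 36, 49, 4] -> pop 11, enqueue [none], visited so far: [25, 12, 42, 6, 35, 45, 2, 11]
  queue [36, 49, 4] -> pop 36, enqueue [37], visited so far: [25, 12, 42, 6, 35, 45, 2, 11, 36]
  queue [49, 4, 37] -> pop 49, enqueue [none], visited so far: [25, 12, 42, 6, 35, 45, 2, 11, 36, 49]
  queue [4, 37] -> pop 4, enqueue [none], visited so far: [25, 12, 42, 6, 35, 45, 2, 11, 36, 49, 4]
  queue [37] -> pop 37, enqueue [none], visited so far: [25, 12, 42, 6, 35, 45, 2, 11, 36, 49, 4, 37]
Result: [25, 12, 42, 6, 35, 45, 2, 11, 36, 49, 4, 37]


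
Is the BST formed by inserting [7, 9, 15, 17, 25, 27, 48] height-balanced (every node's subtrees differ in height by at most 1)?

Tree (level-order array): [7, None, 9, None, 15, None, 17, None, 25, None, 27, None, 48]
Definition: a tree is height-balanced if, at every node, |h(left) - h(right)| <= 1 (empty subtree has height -1).
Bottom-up per-node check:
  node 48: h_left=-1, h_right=-1, diff=0 [OK], height=0
  node 27: h_left=-1, h_right=0, diff=1 [OK], height=1
  node 25: h_left=-1, h_right=1, diff=2 [FAIL (|-1-1|=2 > 1)], height=2
  node 17: h_left=-1, h_right=2, diff=3 [FAIL (|-1-2|=3 > 1)], height=3
  node 15: h_left=-1, h_right=3, diff=4 [FAIL (|-1-3|=4 > 1)], height=4
  node 9: h_left=-1, h_right=4, diff=5 [FAIL (|-1-4|=5 > 1)], height=5
  node 7: h_left=-1, h_right=5, diff=6 [FAIL (|-1-5|=6 > 1)], height=6
Node 25 violates the condition: |-1 - 1| = 2 > 1.
Result: Not balanced


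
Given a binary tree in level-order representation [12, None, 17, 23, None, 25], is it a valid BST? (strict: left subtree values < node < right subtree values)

Level-order array: [12, None, 17, 23, None, 25]
Validate using subtree bounds (lo, hi): at each node, require lo < value < hi,
then recurse left with hi=value and right with lo=value.
Preorder trace (stopping at first violation):
  at node 12 with bounds (-inf, +inf): OK
  at node 17 with bounds (12, +inf): OK
  at node 23 with bounds (12, 17): VIOLATION
Node 23 violates its bound: not (12 < 23 < 17).
Result: Not a valid BST


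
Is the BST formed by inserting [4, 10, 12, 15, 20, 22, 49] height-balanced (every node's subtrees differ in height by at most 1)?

Tree (level-order array): [4, None, 10, None, 12, None, 15, None, 20, None, 22, None, 49]
Definition: a tree is height-balanced if, at every node, |h(left) - h(right)| <= 1 (empty subtree has height -1).
Bottom-up per-node check:
  node 49: h_left=-1, h_right=-1, diff=0 [OK], height=0
  node 22: h_left=-1, h_right=0, diff=1 [OK], height=1
  node 20: h_left=-1, h_right=1, diff=2 [FAIL (|-1-1|=2 > 1)], height=2
  node 15: h_left=-1, h_right=2, diff=3 [FAIL (|-1-2|=3 > 1)], height=3
  node 12: h_left=-1, h_right=3, diff=4 [FAIL (|-1-3|=4 > 1)], height=4
  node 10: h_left=-1, h_right=4, diff=5 [FAIL (|-1-4|=5 > 1)], height=5
  node 4: h_left=-1, h_right=5, diff=6 [FAIL (|-1-5|=6 > 1)], height=6
Node 20 violates the condition: |-1 - 1| = 2 > 1.
Result: Not balanced


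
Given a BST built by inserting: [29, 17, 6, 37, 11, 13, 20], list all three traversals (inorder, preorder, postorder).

Tree insertion order: [29, 17, 6, 37, 11, 13, 20]
Tree (level-order array): [29, 17, 37, 6, 20, None, None, None, 11, None, None, None, 13]
Inorder (L, root, R): [6, 11, 13, 17, 20, 29, 37]
Preorder (root, L, R): [29, 17, 6, 11, 13, 20, 37]
Postorder (L, R, root): [13, 11, 6, 20, 17, 37, 29]


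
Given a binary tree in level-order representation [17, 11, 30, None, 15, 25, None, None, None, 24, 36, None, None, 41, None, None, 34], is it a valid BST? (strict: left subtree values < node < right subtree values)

Level-order array: [17, 11, 30, None, 15, 25, None, None, None, 24, 36, None, None, 41, None, None, 34]
Validate using subtree bounds (lo, hi): at each node, require lo < value < hi,
then recurse left with hi=value and right with lo=value.
Preorder trace (stopping at first violation):
  at node 17 with bounds (-inf, +inf): OK
  at node 11 with bounds (-inf, 17): OK
  at node 15 with bounds (11, 17): OK
  at node 30 with bounds (17, +inf): OK
  at node 25 with bounds (17, 30): OK
  at node 24 with bounds (17, 25): OK
  at node 36 with bounds (25, 30): VIOLATION
Node 36 violates its bound: not (25 < 36 < 30).
Result: Not a valid BST


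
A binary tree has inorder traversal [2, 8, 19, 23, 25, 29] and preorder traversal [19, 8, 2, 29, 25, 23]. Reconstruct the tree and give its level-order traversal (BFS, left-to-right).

Inorder:  [2, 8, 19, 23, 25, 29]
Preorder: [19, 8, 2, 29, 25, 23]
Algorithm: preorder visits root first, so consume preorder in order;
for each root, split the current inorder slice at that value into
left-subtree inorder and right-subtree inorder, then recurse.
Recursive splits:
  root=19; inorder splits into left=[2, 8], right=[23, 25, 29]
  root=8; inorder splits into left=[2], right=[]
  root=2; inorder splits into left=[], right=[]
  root=29; inorder splits into left=[23, 25], right=[]
  root=25; inorder splits into left=[23], right=[]
  root=23; inorder splits into left=[], right=[]
Reconstructed level-order: [19, 8, 29, 2, 25, 23]


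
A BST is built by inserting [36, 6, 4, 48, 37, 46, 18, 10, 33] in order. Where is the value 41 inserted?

Starting tree (level order): [36, 6, 48, 4, 18, 37, None, None, None, 10, 33, None, 46]
Insertion path: 36 -> 48 -> 37 -> 46
Result: insert 41 as left child of 46
Final tree (level order): [36, 6, 48, 4, 18, 37, None, None, None, 10, 33, None, 46, None, None, None, None, 41]


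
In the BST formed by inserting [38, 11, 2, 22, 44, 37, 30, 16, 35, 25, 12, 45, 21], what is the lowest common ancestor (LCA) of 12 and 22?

Tree insertion order: [38, 11, 2, 22, 44, 37, 30, 16, 35, 25, 12, 45, 21]
Tree (level-order array): [38, 11, 44, 2, 22, None, 45, None, None, 16, 37, None, None, 12, 21, 30, None, None, None, None, None, 25, 35]
In a BST, the LCA of p=12, q=22 is the first node v on the
root-to-leaf path with p <= v <= q (go left if both < v, right if both > v).
Walk from root:
  at 38: both 12 and 22 < 38, go left
  at 11: both 12 and 22 > 11, go right
  at 22: 12 <= 22 <= 22, this is the LCA
LCA = 22


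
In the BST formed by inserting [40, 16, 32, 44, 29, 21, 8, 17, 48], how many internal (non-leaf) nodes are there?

Tree built from: [40, 16, 32, 44, 29, 21, 8, 17, 48]
Tree (level-order array): [40, 16, 44, 8, 32, None, 48, None, None, 29, None, None, None, 21, None, 17]
Rule: An internal node has at least one child.
Per-node child counts:
  node 40: 2 child(ren)
  node 16: 2 child(ren)
  node 8: 0 child(ren)
  node 32: 1 child(ren)
  node 29: 1 child(ren)
  node 21: 1 child(ren)
  node 17: 0 child(ren)
  node 44: 1 child(ren)
  node 48: 0 child(ren)
Matching nodes: [40, 16, 32, 29, 21, 44]
Count of internal (non-leaf) nodes: 6


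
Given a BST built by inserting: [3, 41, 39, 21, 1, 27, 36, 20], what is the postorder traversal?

Tree insertion order: [3, 41, 39, 21, 1, 27, 36, 20]
Tree (level-order array): [3, 1, 41, None, None, 39, None, 21, None, 20, 27, None, None, None, 36]
Postorder traversal: [1, 20, 36, 27, 21, 39, 41, 3]


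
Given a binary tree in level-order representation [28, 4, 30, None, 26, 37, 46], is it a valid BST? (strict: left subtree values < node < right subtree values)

Level-order array: [28, 4, 30, None, 26, 37, 46]
Validate using subtree bounds (lo, hi): at each node, require lo < value < hi,
then recurse left with hi=value and right with lo=value.
Preorder trace (stopping at first violation):
  at node 28 with bounds (-inf, +inf): OK
  at node 4 with bounds (-inf, 28): OK
  at node 26 with bounds (4, 28): OK
  at node 30 with bounds (28, +inf): OK
  at node 37 with bounds (28, 30): VIOLATION
Node 37 violates its bound: not (28 < 37 < 30).
Result: Not a valid BST


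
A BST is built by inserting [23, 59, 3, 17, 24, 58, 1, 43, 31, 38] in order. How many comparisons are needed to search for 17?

Search path for 17: 23 -> 3 -> 17
Found: True
Comparisons: 3


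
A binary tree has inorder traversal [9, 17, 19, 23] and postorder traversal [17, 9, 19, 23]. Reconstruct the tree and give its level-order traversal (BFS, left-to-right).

Inorder:   [9, 17, 19, 23]
Postorder: [17, 9, 19, 23]
Algorithm: postorder visits root last, so walk postorder right-to-left;
each value is the root of the current inorder slice — split it at that
value, recurse on the right subtree first, then the left.
Recursive splits:
  root=23; inorder splits into left=[9, 17, 19], right=[]
  root=19; inorder splits into left=[9, 17], right=[]
  root=9; inorder splits into left=[], right=[17]
  root=17; inorder splits into left=[], right=[]
Reconstructed level-order: [23, 19, 9, 17]


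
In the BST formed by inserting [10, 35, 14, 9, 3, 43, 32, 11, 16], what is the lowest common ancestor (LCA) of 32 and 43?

Tree insertion order: [10, 35, 14, 9, 3, 43, 32, 11, 16]
Tree (level-order array): [10, 9, 35, 3, None, 14, 43, None, None, 11, 32, None, None, None, None, 16]
In a BST, the LCA of p=32, q=43 is the first node v on the
root-to-leaf path with p <= v <= q (go left if both < v, right if both > v).
Walk from root:
  at 10: both 32 and 43 > 10, go right
  at 35: 32 <= 35 <= 43, this is the LCA
LCA = 35


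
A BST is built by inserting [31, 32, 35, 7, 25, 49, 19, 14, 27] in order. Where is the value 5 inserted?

Starting tree (level order): [31, 7, 32, None, 25, None, 35, 19, 27, None, 49, 14]
Insertion path: 31 -> 7
Result: insert 5 as left child of 7
Final tree (level order): [31, 7, 32, 5, 25, None, 35, None, None, 19, 27, None, 49, 14]


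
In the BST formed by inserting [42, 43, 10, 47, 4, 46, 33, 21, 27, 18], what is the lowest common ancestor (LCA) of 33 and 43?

Tree insertion order: [42, 43, 10, 47, 4, 46, 33, 21, 27, 18]
Tree (level-order array): [42, 10, 43, 4, 33, None, 47, None, None, 21, None, 46, None, 18, 27]
In a BST, the LCA of p=33, q=43 is the first node v on the
root-to-leaf path with p <= v <= q (go left if both < v, right if both > v).
Walk from root:
  at 42: 33 <= 42 <= 43, this is the LCA
LCA = 42


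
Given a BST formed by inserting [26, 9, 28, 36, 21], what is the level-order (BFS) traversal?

Tree insertion order: [26, 9, 28, 36, 21]
Tree (level-order array): [26, 9, 28, None, 21, None, 36]
BFS from the root, enqueuing left then right child of each popped node:
  queue [26] -> pop 26, enqueue [9, 28], visited so far: [26]
  queue [9, 28] -> pop 9, enqueue [21], visited so far: [26, 9]
  queue [28, 21] -> pop 28, enqueue [36], visited so far: [26, 9, 28]
  queue [21, 36] -> pop 21, enqueue [none], visited so far: [26, 9, 28, 21]
  queue [36] -> pop 36, enqueue [none], visited so far: [26, 9, 28, 21, 36]
Result: [26, 9, 28, 21, 36]


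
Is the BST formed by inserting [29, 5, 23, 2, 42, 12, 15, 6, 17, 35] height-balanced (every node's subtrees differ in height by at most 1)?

Tree (level-order array): [29, 5, 42, 2, 23, 35, None, None, None, 12, None, None, None, 6, 15, None, None, None, 17]
Definition: a tree is height-balanced if, at every node, |h(left) - h(right)| <= 1 (empty subtree has height -1).
Bottom-up per-node check:
  node 2: h_left=-1, h_right=-1, diff=0 [OK], height=0
  node 6: h_left=-1, h_right=-1, diff=0 [OK], height=0
  node 17: h_left=-1, h_right=-1, diff=0 [OK], height=0
  node 15: h_left=-1, h_right=0, diff=1 [OK], height=1
  node 12: h_left=0, h_right=1, diff=1 [OK], height=2
  node 23: h_left=2, h_right=-1, diff=3 [FAIL (|2--1|=3 > 1)], height=3
  node 5: h_left=0, h_right=3, diff=3 [FAIL (|0-3|=3 > 1)], height=4
  node 35: h_left=-1, h_right=-1, diff=0 [OK], height=0
  node 42: h_left=0, h_right=-1, diff=1 [OK], height=1
  node 29: h_left=4, h_right=1, diff=3 [FAIL (|4-1|=3 > 1)], height=5
Node 23 violates the condition: |2 - -1| = 3 > 1.
Result: Not balanced


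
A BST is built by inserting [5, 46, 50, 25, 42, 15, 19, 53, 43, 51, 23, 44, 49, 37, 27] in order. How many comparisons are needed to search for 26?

Search path for 26: 5 -> 46 -> 25 -> 42 -> 37 -> 27
Found: False
Comparisons: 6


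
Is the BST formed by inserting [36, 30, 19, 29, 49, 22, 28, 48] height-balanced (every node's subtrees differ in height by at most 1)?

Tree (level-order array): [36, 30, 49, 19, None, 48, None, None, 29, None, None, 22, None, None, 28]
Definition: a tree is height-balanced if, at every node, |h(left) - h(right)| <= 1 (empty subtree has height -1).
Bottom-up per-node check:
  node 28: h_left=-1, h_right=-1, diff=0 [OK], height=0
  node 22: h_left=-1, h_right=0, diff=1 [OK], height=1
  node 29: h_left=1, h_right=-1, diff=2 [FAIL (|1--1|=2 > 1)], height=2
  node 19: h_left=-1, h_right=2, diff=3 [FAIL (|-1-2|=3 > 1)], height=3
  node 30: h_left=3, h_right=-1, diff=4 [FAIL (|3--1|=4 > 1)], height=4
  node 48: h_left=-1, h_right=-1, diff=0 [OK], height=0
  node 49: h_left=0, h_right=-1, diff=1 [OK], height=1
  node 36: h_left=4, h_right=1, diff=3 [FAIL (|4-1|=3 > 1)], height=5
Node 29 violates the condition: |1 - -1| = 2 > 1.
Result: Not balanced


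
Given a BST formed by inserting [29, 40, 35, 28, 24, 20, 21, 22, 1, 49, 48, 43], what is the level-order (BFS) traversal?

Tree insertion order: [29, 40, 35, 28, 24, 20, 21, 22, 1, 49, 48, 43]
Tree (level-order array): [29, 28, 40, 24, None, 35, 49, 20, None, None, None, 48, None, 1, 21, 43, None, None, None, None, 22]
BFS from the root, enqueuing left then right child of each popped node:
  queue [29] -> pop 29, enqueue [28, 40], visited so far: [29]
  queue [28, 40] -> pop 28, enqueue [24], visited so far: [29, 28]
  queue [40, 24] -> pop 40, enqueue [35, 49], visited so far: [29, 28, 40]
  queue [24, 35, 49] -> pop 24, enqueue [20], visited so far: [29, 28, 40, 24]
  queue [35, 49, 20] -> pop 35, enqueue [none], visited so far: [29, 28, 40, 24, 35]
  queue [49, 20] -> pop 49, enqueue [48], visited so far: [29, 28, 40, 24, 35, 49]
  queue [20, 48] -> pop 20, enqueue [1, 21], visited so far: [29, 28, 40, 24, 35, 49, 20]
  queue [48, 1, 21] -> pop 48, enqueue [43], visited so far: [29, 28, 40, 24, 35, 49, 20, 48]
  queue [1, 21, 43] -> pop 1, enqueue [none], visited so far: [29, 28, 40, 24, 35, 49, 20, 48, 1]
  queue [21, 43] -> pop 21, enqueue [22], visited so far: [29, 28, 40, 24, 35, 49, 20, 48, 1, 21]
  queue [43, 22] -> pop 43, enqueue [none], visited so far: [29, 28, 40, 24, 35, 49, 20, 48, 1, 21, 43]
  queue [22] -> pop 22, enqueue [none], visited so far: [29, 28, 40, 24, 35, 49, 20, 48, 1, 21, 43, 22]
Result: [29, 28, 40, 24, 35, 49, 20, 48, 1, 21, 43, 22]


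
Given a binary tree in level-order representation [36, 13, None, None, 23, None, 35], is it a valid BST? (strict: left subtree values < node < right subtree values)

Level-order array: [36, 13, None, None, 23, None, 35]
Validate using subtree bounds (lo, hi): at each node, require lo < value < hi,
then recurse left with hi=value and right with lo=value.
Preorder trace (stopping at first violation):
  at node 36 with bounds (-inf, +inf): OK
  at node 13 with bounds (-inf, 36): OK
  at node 23 with bounds (13, 36): OK
  at node 35 with bounds (23, 36): OK
No violation found at any node.
Result: Valid BST


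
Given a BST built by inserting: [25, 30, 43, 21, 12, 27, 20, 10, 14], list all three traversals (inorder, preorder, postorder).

Tree insertion order: [25, 30, 43, 21, 12, 27, 20, 10, 14]
Tree (level-order array): [25, 21, 30, 12, None, 27, 43, 10, 20, None, None, None, None, None, None, 14]
Inorder (L, root, R): [10, 12, 14, 20, 21, 25, 27, 30, 43]
Preorder (root, L, R): [25, 21, 12, 10, 20, 14, 30, 27, 43]
Postorder (L, R, root): [10, 14, 20, 12, 21, 27, 43, 30, 25]


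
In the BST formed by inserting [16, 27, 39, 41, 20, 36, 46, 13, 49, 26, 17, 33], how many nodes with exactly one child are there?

Tree built from: [16, 27, 39, 41, 20, 36, 46, 13, 49, 26, 17, 33]
Tree (level-order array): [16, 13, 27, None, None, 20, 39, 17, 26, 36, 41, None, None, None, None, 33, None, None, 46, None, None, None, 49]
Rule: These are nodes with exactly 1 non-null child.
Per-node child counts:
  node 16: 2 child(ren)
  node 13: 0 child(ren)
  node 27: 2 child(ren)
  node 20: 2 child(ren)
  node 17: 0 child(ren)
  node 26: 0 child(ren)
  node 39: 2 child(ren)
  node 36: 1 child(ren)
  node 33: 0 child(ren)
  node 41: 1 child(ren)
  node 46: 1 child(ren)
  node 49: 0 child(ren)
Matching nodes: [36, 41, 46]
Count of nodes with exactly one child: 3


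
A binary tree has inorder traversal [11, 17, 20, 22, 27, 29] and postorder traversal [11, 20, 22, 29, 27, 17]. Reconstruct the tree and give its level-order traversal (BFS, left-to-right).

Inorder:   [11, 17, 20, 22, 27, 29]
Postorder: [11, 20, 22, 29, 27, 17]
Algorithm: postorder visits root last, so walk postorder right-to-left;
each value is the root of the current inorder slice — split it at that
value, recurse on the right subtree first, then the left.
Recursive splits:
  root=17; inorder splits into left=[11], right=[20, 22, 27, 29]
  root=27; inorder splits into left=[20, 22], right=[29]
  root=29; inorder splits into left=[], right=[]
  root=22; inorder splits into left=[20], right=[]
  root=20; inorder splits into left=[], right=[]
  root=11; inorder splits into left=[], right=[]
Reconstructed level-order: [17, 11, 27, 22, 29, 20]


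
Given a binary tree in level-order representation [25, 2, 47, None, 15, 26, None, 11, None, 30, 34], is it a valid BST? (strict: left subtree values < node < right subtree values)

Level-order array: [25, 2, 47, None, 15, 26, None, 11, None, 30, 34]
Validate using subtree bounds (lo, hi): at each node, require lo < value < hi,
then recurse left with hi=value and right with lo=value.
Preorder trace (stopping at first violation):
  at node 25 with bounds (-inf, +inf): OK
  at node 2 with bounds (-inf, 25): OK
  at node 15 with bounds (2, 25): OK
  at node 11 with bounds (2, 15): OK
  at node 47 with bounds (25, +inf): OK
  at node 26 with bounds (25, 47): OK
  at node 30 with bounds (25, 26): VIOLATION
Node 30 violates its bound: not (25 < 30 < 26).
Result: Not a valid BST


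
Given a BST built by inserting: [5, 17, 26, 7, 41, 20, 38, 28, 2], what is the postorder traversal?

Tree insertion order: [5, 17, 26, 7, 41, 20, 38, 28, 2]
Tree (level-order array): [5, 2, 17, None, None, 7, 26, None, None, 20, 41, None, None, 38, None, 28]
Postorder traversal: [2, 7, 20, 28, 38, 41, 26, 17, 5]


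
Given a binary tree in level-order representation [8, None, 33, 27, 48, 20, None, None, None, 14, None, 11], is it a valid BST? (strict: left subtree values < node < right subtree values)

Level-order array: [8, None, 33, 27, 48, 20, None, None, None, 14, None, 11]
Validate using subtree bounds (lo, hi): at each node, require lo < value < hi,
then recurse left with hi=value and right with lo=value.
Preorder trace (stopping at first violation):
  at node 8 with bounds (-inf, +inf): OK
  at node 33 with bounds (8, +inf): OK
  at node 27 with bounds (8, 33): OK
  at node 20 with bounds (8, 27): OK
  at node 14 with bounds (8, 20): OK
  at node 11 with bounds (8, 14): OK
  at node 48 with bounds (33, +inf): OK
No violation found at any node.
Result: Valid BST


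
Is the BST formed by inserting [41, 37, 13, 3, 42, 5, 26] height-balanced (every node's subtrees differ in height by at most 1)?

Tree (level-order array): [41, 37, 42, 13, None, None, None, 3, 26, None, 5]
Definition: a tree is height-balanced if, at every node, |h(left) - h(right)| <= 1 (empty subtree has height -1).
Bottom-up per-node check:
  node 5: h_left=-1, h_right=-1, diff=0 [OK], height=0
  node 3: h_left=-1, h_right=0, diff=1 [OK], height=1
  node 26: h_left=-1, h_right=-1, diff=0 [OK], height=0
  node 13: h_left=1, h_right=0, diff=1 [OK], height=2
  node 37: h_left=2, h_right=-1, diff=3 [FAIL (|2--1|=3 > 1)], height=3
  node 42: h_left=-1, h_right=-1, diff=0 [OK], height=0
  node 41: h_left=3, h_right=0, diff=3 [FAIL (|3-0|=3 > 1)], height=4
Node 37 violates the condition: |2 - -1| = 3 > 1.
Result: Not balanced


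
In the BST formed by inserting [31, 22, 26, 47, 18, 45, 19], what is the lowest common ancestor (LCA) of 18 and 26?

Tree insertion order: [31, 22, 26, 47, 18, 45, 19]
Tree (level-order array): [31, 22, 47, 18, 26, 45, None, None, 19]
In a BST, the LCA of p=18, q=26 is the first node v on the
root-to-leaf path with p <= v <= q (go left if both < v, right if both > v).
Walk from root:
  at 31: both 18 and 26 < 31, go left
  at 22: 18 <= 22 <= 26, this is the LCA
LCA = 22


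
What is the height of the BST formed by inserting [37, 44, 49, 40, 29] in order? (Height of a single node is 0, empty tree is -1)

Insertion order: [37, 44, 49, 40, 29]
Tree (level-order array): [37, 29, 44, None, None, 40, 49]
Compute height bottom-up (empty subtree = -1):
  height(29) = 1 + max(-1, -1) = 0
  height(40) = 1 + max(-1, -1) = 0
  height(49) = 1 + max(-1, -1) = 0
  height(44) = 1 + max(0, 0) = 1
  height(37) = 1 + max(0, 1) = 2
Height = 2


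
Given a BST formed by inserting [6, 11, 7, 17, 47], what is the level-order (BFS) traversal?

Tree insertion order: [6, 11, 7, 17, 47]
Tree (level-order array): [6, None, 11, 7, 17, None, None, None, 47]
BFS from the root, enqueuing left then right child of each popped node:
  queue [6] -> pop 6, enqueue [11], visited so far: [6]
  queue [11] -> pop 11, enqueue [7, 17], visited so far: [6, 11]
  queue [7, 17] -> pop 7, enqueue [none], visited so far: [6, 11, 7]
  queue [17] -> pop 17, enqueue [47], visited so far: [6, 11, 7, 17]
  queue [47] -> pop 47, enqueue [none], visited so far: [6, 11, 7, 17, 47]
Result: [6, 11, 7, 17, 47]


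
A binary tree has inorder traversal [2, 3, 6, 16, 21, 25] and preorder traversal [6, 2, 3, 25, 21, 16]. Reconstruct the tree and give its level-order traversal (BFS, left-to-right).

Inorder:  [2, 3, 6, 16, 21, 25]
Preorder: [6, 2, 3, 25, 21, 16]
Algorithm: preorder visits root first, so consume preorder in order;
for each root, split the current inorder slice at that value into
left-subtree inorder and right-subtree inorder, then recurse.
Recursive splits:
  root=6; inorder splits into left=[2, 3], right=[16, 21, 25]
  root=2; inorder splits into left=[], right=[3]
  root=3; inorder splits into left=[], right=[]
  root=25; inorder splits into left=[16, 21], right=[]
  root=21; inorder splits into left=[16], right=[]
  root=16; inorder splits into left=[], right=[]
Reconstructed level-order: [6, 2, 25, 3, 21, 16]


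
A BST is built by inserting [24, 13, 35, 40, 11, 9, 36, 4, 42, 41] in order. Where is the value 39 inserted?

Starting tree (level order): [24, 13, 35, 11, None, None, 40, 9, None, 36, 42, 4, None, None, None, 41]
Insertion path: 24 -> 35 -> 40 -> 36
Result: insert 39 as right child of 36
Final tree (level order): [24, 13, 35, 11, None, None, 40, 9, None, 36, 42, 4, None, None, 39, 41]


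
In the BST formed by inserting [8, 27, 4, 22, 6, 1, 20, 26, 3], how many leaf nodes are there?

Tree built from: [8, 27, 4, 22, 6, 1, 20, 26, 3]
Tree (level-order array): [8, 4, 27, 1, 6, 22, None, None, 3, None, None, 20, 26]
Rule: A leaf has 0 children.
Per-node child counts:
  node 8: 2 child(ren)
  node 4: 2 child(ren)
  node 1: 1 child(ren)
  node 3: 0 child(ren)
  node 6: 0 child(ren)
  node 27: 1 child(ren)
  node 22: 2 child(ren)
  node 20: 0 child(ren)
  node 26: 0 child(ren)
Matching nodes: [3, 6, 20, 26]
Count of leaf nodes: 4


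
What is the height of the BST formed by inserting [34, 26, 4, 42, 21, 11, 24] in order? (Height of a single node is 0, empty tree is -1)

Insertion order: [34, 26, 4, 42, 21, 11, 24]
Tree (level-order array): [34, 26, 42, 4, None, None, None, None, 21, 11, 24]
Compute height bottom-up (empty subtree = -1):
  height(11) = 1 + max(-1, -1) = 0
  height(24) = 1 + max(-1, -1) = 0
  height(21) = 1 + max(0, 0) = 1
  height(4) = 1 + max(-1, 1) = 2
  height(26) = 1 + max(2, -1) = 3
  height(42) = 1 + max(-1, -1) = 0
  height(34) = 1 + max(3, 0) = 4
Height = 4


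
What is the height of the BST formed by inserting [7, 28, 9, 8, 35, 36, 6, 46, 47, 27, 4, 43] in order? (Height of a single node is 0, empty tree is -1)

Insertion order: [7, 28, 9, 8, 35, 36, 6, 46, 47, 27, 4, 43]
Tree (level-order array): [7, 6, 28, 4, None, 9, 35, None, None, 8, 27, None, 36, None, None, None, None, None, 46, 43, 47]
Compute height bottom-up (empty subtree = -1):
  height(4) = 1 + max(-1, -1) = 0
  height(6) = 1 + max(0, -1) = 1
  height(8) = 1 + max(-1, -1) = 0
  height(27) = 1 + max(-1, -1) = 0
  height(9) = 1 + max(0, 0) = 1
  height(43) = 1 + max(-1, -1) = 0
  height(47) = 1 + max(-1, -1) = 0
  height(46) = 1 + max(0, 0) = 1
  height(36) = 1 + max(-1, 1) = 2
  height(35) = 1 + max(-1, 2) = 3
  height(28) = 1 + max(1, 3) = 4
  height(7) = 1 + max(1, 4) = 5
Height = 5


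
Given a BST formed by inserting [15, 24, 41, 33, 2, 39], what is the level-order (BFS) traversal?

Tree insertion order: [15, 24, 41, 33, 2, 39]
Tree (level-order array): [15, 2, 24, None, None, None, 41, 33, None, None, 39]
BFS from the root, enqueuing left then right child of each popped node:
  queue [15] -> pop 15, enqueue [2, 24], visited so far: [15]
  queue [2, 24] -> pop 2, enqueue [none], visited so far: [15, 2]
  queue [24] -> pop 24, enqueue [41], visited so far: [15, 2, 24]
  queue [41] -> pop 41, enqueue [33], visited so far: [15, 2, 24, 41]
  queue [33] -> pop 33, enqueue [39], visited so far: [15, 2, 24, 41, 33]
  queue [39] -> pop 39, enqueue [none], visited so far: [15, 2, 24, 41, 33, 39]
Result: [15, 2, 24, 41, 33, 39]
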